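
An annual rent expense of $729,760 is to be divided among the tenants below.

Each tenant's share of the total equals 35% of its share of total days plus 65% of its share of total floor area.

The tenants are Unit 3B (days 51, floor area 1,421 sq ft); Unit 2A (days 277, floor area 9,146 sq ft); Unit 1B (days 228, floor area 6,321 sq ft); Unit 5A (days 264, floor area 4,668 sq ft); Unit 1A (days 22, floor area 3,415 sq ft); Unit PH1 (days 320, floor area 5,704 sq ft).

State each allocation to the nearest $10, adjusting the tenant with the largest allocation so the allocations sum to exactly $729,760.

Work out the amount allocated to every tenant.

Unit 3B: $33,180 · Unit 2A: $202,330 · Unit 1B: $147,860 · Unit 5A: $130,210 · Unit 1A: $57,640 · Unit PH1: $158,540

Totals — days 1,162, floor area 30,675.
Composite weights (35% days + 65% floor area): Unit 3B 0.0455; Unit 2A 0.2772; Unit 1B 0.2026; Unit 5A 0.1784; Unit 1A 0.0790; Unit PH1 0.2173.
Raw shares: Unit 3B 33,183.85; Unit 2A 202,316.11; Unit 1B 147,861.07; Unit 5A 130,212.90; Unit 1A 57,643.74; Unit PH1 158,542.33.
After rounding ($10): Unit 3B $33,180; Unit 2A $202,320; Unit 1B $147,860; Unit 5A $130,210; Unit 1A $57,640; Unit PH1 $158,540. Sum = $729,750.
Difference $729,760 − $729,750 = +$10 applied to largest allocation (Unit 2A): Unit 2A becomes $202,330.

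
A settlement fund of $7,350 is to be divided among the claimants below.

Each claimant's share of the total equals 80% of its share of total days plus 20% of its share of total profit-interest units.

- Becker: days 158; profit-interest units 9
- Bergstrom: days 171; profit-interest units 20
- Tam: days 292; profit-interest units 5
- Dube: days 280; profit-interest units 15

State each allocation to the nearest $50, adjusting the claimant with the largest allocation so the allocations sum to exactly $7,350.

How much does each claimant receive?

Becker: $1,300; Bergstrom: $1,700; Tam: $2,050; Dube: $2,300

Days total 901; profit-interest units total 49.
Blended shares (80% days + 20% profit-interest units): Becker 0.1770; Bergstrom 0.2335; Tam 0.2797; Dube 0.3098.
Raw shares: Becker 1,301.12; Bergstrom 1,715.96; Tam 2,055.62; Dube 2,277.30.
After rounding ($50): Becker $1,300; Bergstrom $1,700; Tam $2,050; Dube $2,300. Sum = $7,350.
No rounding difference to absorb.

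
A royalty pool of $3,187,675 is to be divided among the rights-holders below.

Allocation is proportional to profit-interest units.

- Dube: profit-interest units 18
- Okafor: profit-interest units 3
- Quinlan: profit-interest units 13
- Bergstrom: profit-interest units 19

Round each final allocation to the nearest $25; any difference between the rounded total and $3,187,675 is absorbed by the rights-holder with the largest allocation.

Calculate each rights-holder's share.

Dube: $1,082,600; Okafor: $180,425; Quinlan: $781,875; Bergstrom: $1,142,775

Total profit-interest units = 53.
Raw shares: Dube 18/53 × $3,187,675 = 1,082,606.60; Okafor 3/53 × $3,187,675 = 180,434.43; Quinlan 13/53 × $3,187,675 = 781,882.55; Bergstrom 19/53 × $3,187,675 = 1,142,751.42.
At nearest $25: Dube $1,082,600; Okafor $180,425; Quinlan $781,875; Bergstrom $1,142,750. Sum = $3,187,650.
Difference $3,187,675 − $3,187,650 = +$25 applied to largest allocation (Bergstrom): Bergstrom becomes $1,142,775.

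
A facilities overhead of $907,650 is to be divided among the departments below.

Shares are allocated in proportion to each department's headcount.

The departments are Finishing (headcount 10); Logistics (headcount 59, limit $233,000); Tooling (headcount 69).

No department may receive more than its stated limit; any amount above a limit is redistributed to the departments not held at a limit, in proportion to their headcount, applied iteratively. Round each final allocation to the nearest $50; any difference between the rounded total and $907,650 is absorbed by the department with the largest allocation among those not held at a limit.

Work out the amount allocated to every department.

Finishing: $85,400 | Logistics: $233,000 | Tooling: $589,250

Headcount total: 138.
Unconstrained shares: Finishing 65,771.74; Logistics 388,053.26; Tooling 453,825.00.
Cap binds for Logistics ($233,000); remaining pool $674,650 reallocated over remaining headcount 79.
Remaining shares: Finishing 85,398.73 → $85,400; Tooling 589,251.27 → $589,250.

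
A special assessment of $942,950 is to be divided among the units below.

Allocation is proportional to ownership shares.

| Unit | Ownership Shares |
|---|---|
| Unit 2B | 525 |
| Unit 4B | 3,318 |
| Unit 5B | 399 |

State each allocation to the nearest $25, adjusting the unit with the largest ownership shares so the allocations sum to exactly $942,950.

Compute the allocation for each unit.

Unit 2B: $116,700 · Unit 4B: $737,550 · Unit 5B: $88,700

Combined ownership shares = 525 + 3,318 + 399 = 4,242.
Raw shares: Unit 2B 116,701.73; Unit 4B 737,554.95; Unit 5B 88,693.32.
At nearest $25: Unit 2B $116,700; Unit 4B $737,550; Unit 5B $88,700. Sum = $942,950.
No rounding difference to absorb.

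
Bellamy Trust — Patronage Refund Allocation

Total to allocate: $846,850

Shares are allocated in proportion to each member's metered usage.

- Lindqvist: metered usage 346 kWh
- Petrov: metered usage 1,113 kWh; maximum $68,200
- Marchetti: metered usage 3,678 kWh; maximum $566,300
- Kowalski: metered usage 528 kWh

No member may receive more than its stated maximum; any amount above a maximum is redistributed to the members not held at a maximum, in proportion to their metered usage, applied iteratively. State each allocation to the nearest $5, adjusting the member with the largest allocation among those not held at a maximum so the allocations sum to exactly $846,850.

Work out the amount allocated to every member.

Lindqvist: $84,065 | Petrov: $68,200 | Marchetti: $566,300 | Kowalski: $128,285

Metered usage total: 5,665.
Unconstrained shares: Lindqvist 51,722.88; Petrov 166,380.24; Marchetti 549,817.18; Kowalski 78,929.71.
Capped: Petrov ($68,200); residual $778,650 reallocated over remaining metered usage 4,552.
Capped: Marchetti ($566,300); residual $212,350 reallocated over remaining metered usage 874.
Shares after redistribution: Lindqvist 84,065.33 → $84,065; Kowalski 128,284.67 → $128,285.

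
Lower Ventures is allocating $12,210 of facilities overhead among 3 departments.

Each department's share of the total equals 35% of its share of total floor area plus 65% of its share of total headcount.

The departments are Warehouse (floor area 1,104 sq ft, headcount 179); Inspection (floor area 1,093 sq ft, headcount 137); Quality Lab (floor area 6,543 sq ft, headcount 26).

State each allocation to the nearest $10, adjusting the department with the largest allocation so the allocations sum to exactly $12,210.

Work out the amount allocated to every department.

Totals — floor area 8,740, headcount 342.
Blended shares (35% floor area + 65% headcount): Warehouse 0.3844; Inspection 0.3042; Quality Lab 0.3114.
Raw shares: Warehouse 4,693.71; Inspection 3,713.67; Quality Lab 3,802.62.
At nearest $10: Warehouse $4,690; Inspection $3,710; Quality Lab $3,800. Sum = $12,200.
Difference $12,210 − $12,200 = +$10 applied to largest allocation (Warehouse): Warehouse becomes $4,700.

Warehouse: $4,700; Inspection: $3,710; Quality Lab: $3,800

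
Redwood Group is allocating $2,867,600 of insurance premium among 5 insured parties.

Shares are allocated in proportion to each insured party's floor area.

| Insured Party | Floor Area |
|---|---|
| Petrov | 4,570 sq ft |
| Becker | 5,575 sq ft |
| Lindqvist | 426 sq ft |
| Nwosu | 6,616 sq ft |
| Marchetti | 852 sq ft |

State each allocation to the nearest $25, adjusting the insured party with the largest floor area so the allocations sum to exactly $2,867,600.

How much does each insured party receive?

Petrov: $726,475; Becker: $886,250; Lindqvist: $67,725; Nwosu: $1,051,700; Marchetti: $135,450

Total floor area = 18,039.
Pro-rata amounts: Petrov 4,570/18,039 × $2,867,600 = 726,477.74; Becker 5,575/18,039 × $2,867,600 = 886,239.26; Lindqvist 426/18,039 × $2,867,600 = 67,719.81; Nwosu 6,616/18,039 × $2,867,600 = 1,051,723.58; Marchetti 852/18,039 × $2,867,600 = 135,439.61.
Rounded to nearest $25: Petrov $726,475; Becker $886,250; Lindqvist $67,725; Nwosu $1,051,725; Marchetti $135,450. Sum = $2,867,625.
Difference $2,867,600 − $2,867,625 = −$25 applied to largest floor area (Nwosu): Nwosu becomes $1,051,700.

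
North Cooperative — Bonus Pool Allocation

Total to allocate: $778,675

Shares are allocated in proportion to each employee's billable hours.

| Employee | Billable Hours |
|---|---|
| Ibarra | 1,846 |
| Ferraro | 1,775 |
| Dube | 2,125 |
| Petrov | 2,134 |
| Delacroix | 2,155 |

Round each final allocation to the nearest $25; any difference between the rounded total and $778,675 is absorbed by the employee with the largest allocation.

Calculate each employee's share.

Ibarra: $143,250 | Ferraro: $137,725 | Dube: $164,900 | Petrov: $165,600 | Delacroix: $167,200

Combined billable hours = 10,035.
Unrounded shares: Ibarra 1,846/10,035 × $778,675 = 143,242.06; Ferraro 1,775/10,035 × $778,675 = 137,732.75; Dube 2,125/10,035 × $778,675 = 164,891.32; Petrov 2,134/10,035 × $778,675 = 165,589.68; Delacroix 2,155/10,035 × $778,675 = 167,219.20.
At nearest $25: Ibarra $143,250; Ferraro $137,725; Dube $164,900; Petrov $165,600; Delacroix $167,225. Sum = $778,700.
Difference $778,675 − $778,700 = −$25 applied to largest allocation (Delacroix): Delacroix becomes $167,200.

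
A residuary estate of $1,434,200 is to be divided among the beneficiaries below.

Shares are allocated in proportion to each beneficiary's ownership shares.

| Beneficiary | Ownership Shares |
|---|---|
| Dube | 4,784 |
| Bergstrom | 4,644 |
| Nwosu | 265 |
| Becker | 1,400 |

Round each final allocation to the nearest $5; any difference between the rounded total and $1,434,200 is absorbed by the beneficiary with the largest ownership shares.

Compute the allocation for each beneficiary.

Combined ownership shares = 11,093.
Unrounded shares: Dube 4,784/11,093 × $1,434,200 = 618,517.34; Bergstrom 4,644/11,093 × $1,434,200 = 600,416.91; Nwosu 265/11,093 × $1,434,200 = 34,261.52; Becker 1,400/11,093 × $1,434,200 = 181,004.24.
Rounded to nearest $5: Dube $618,515; Bergstrom $600,415; Nwosu $34,260; Becker $181,005. Sum = $1,434,195.
Difference $1,434,200 − $1,434,195 = +$5 applied to largest ownership shares (Dube): Dube becomes $618,520.

Dube: $618,520 | Bergstrom: $600,415 | Nwosu: $34,260 | Becker: $181,005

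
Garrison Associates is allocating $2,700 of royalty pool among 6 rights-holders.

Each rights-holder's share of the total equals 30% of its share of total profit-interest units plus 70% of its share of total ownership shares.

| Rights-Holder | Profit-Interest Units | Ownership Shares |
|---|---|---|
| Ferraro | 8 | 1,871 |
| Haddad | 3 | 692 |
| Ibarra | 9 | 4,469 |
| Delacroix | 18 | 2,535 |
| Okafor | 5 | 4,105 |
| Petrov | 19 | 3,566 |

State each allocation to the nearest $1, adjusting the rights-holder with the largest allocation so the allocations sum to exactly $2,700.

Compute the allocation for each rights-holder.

Ferraro: $310 · Haddad: $115 · Ibarra: $608 · Delacroix: $513 · Okafor: $515 · Petrov: $639

Profit-interest units total 62; ownership shares total 17,238.
Blended shares (30% profit-interest units + 70% ownership shares): Ferraro 0.1147; Haddad 0.0426; Ibarra 0.2250; Delacroix 0.1900; Okafor 0.1909; Petrov 0.2367.
Raw shares: Ferraro 309.66; Haddad 115.07; Ibarra 607.57; Delacroix 513.10; Okafor 515.40; Petrov 639.21.
Rounded to nearest $1: Ferraro $310; Haddad $115; Ibarra $608; Delacroix $513; Okafor $515; Petrov $639. Sum = $2,700.
No rounding difference to absorb.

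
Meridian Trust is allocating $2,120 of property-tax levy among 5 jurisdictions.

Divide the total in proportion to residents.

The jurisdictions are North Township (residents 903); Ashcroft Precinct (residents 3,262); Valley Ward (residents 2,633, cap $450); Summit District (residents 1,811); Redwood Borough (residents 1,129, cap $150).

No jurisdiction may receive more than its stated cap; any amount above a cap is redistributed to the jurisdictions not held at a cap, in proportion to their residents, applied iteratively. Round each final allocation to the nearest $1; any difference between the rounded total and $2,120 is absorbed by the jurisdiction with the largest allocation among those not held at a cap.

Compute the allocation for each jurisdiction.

North Township: $230; Ashcroft Precinct: $829; Valley Ward: $450; Summit District: $461; Redwood Borough: $150

Residents total: 9,738.
Proportional shares (ignoring caps): North Township 196.59; Ashcroft Precinct 710.15; Valley Ward 573.21; Summit District 394.26; Redwood Borough 245.79.
Cap binds for Valley Ward ($450), Redwood Borough ($150); balance $1,520 reallocated over remaining residents 5,976.
Redistributed shares: North Township 229.68 → $230; Ashcroft Precinct 829.69 → $830; Summit District 460.63 → $461.
Rounding difference −$1 applied to Ashcroft Precinct → $829.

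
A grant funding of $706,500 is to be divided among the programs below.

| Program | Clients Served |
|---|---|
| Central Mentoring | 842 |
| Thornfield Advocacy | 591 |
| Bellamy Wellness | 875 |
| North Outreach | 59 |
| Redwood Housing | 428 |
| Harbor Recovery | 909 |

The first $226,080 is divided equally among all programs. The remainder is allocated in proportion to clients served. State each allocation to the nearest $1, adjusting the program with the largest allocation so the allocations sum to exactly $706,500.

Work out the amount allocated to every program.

Central Mentoring: $146,890 | Thornfield Advocacy: $114,334 | Bellamy Wellness: $151,170 | North Outreach: $45,332 | Redwood Housing: $93,193 | Harbor Recovery: $155,581

$226,080 shared equally gives $37,680 per program.
Remainder $480,420 by clients served (total 3,704): Central Mentoring 109,209.95 → $109,210; Thornfield Advocacy 76,654.49 → $76,654; Bellamy Wellness 113,490.15 → $113,490; North Outreach 7,652.48 → $7,652; Redwood Housing 55,512.89 → $55,513; Harbor Recovery 117,900.05 → $117,900.
Rounding difference +$1 on remainder applied to Harbor Recovery.
Totals: Central Mentoring $37,680 + $109,210 = $146,890; Thornfield Advocacy $37,680 + $76,654 = $114,334; Bellamy Wellness $37,680 + $113,490 = $151,170; North Outreach $37,680 + $7,652 = $45,332; Redwood Housing $37,680 + $55,513 = $93,193; Harbor Recovery $37,680 + $117,901 = $155,581.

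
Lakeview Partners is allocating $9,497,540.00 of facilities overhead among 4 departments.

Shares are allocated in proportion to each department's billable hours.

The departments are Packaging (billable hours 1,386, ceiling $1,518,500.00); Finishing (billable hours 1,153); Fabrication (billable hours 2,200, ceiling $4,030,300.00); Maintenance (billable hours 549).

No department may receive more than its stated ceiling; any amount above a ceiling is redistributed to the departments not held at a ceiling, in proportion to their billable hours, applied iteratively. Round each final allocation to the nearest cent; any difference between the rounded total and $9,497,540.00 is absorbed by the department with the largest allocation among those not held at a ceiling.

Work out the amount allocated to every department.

Packaging: $1,518,500.00; Finishing: $2,675,027.74; Fabrication: $4,030,300.00; Maintenance: $1,273,712.26

Combined billable hours = 5,288.
Pro-rata shares before constraints: Packaging 2,489,332.5340; Finishing 2,070,851.6679; Fabrication 3,951,321.4826; Maintenance 986,034.3154.
Capped: Packaging ($1,518,500.00); balance $7,979,040.00 reallocated over remaining billable hours 3,902.
Capped: Fabrication ($4,030,300.00); balance $3,948,740.00 reallocated over remaining billable hours 1,702.
Remaining shares: Finishing 2,675,027.7438 → $2,675,027.74; Maintenance 1,273,712.2562 → $1,273,712.26.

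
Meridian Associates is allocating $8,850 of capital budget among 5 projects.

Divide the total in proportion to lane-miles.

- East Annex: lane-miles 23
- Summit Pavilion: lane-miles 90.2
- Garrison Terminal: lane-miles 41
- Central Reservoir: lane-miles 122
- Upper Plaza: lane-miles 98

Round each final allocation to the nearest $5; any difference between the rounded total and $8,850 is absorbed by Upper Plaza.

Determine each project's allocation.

East Annex: $545 · Summit Pavilion: $2,135 · Garrison Terminal: $970 · Central Reservoir: $2,885 · Upper Plaza: $2,315

Lane-miles total: 374.2.
Proportional shares: East Annex 23/374.2 × $8,850 = 543.96; Summit Pavilion 90.2/374.2 × $8,850 = 2,133.27; Garrison Terminal 41/374.2 × $8,850 = 969.67; Central Reservoir 122/374.2 × $8,850 = 2,885.36; Upper Plaza 98/374.2 × $8,850 = 2,317.74.
After rounding ($5): East Annex $545; Summit Pavilion $2,135; Garrison Terminal $970; Central Reservoir $2,885; Upper Plaza $2,320. Sum = $8,855.
Difference $8,850 − $8,855 = −$5 applied to Upper Plaza: Upper Plaza becomes $2,315.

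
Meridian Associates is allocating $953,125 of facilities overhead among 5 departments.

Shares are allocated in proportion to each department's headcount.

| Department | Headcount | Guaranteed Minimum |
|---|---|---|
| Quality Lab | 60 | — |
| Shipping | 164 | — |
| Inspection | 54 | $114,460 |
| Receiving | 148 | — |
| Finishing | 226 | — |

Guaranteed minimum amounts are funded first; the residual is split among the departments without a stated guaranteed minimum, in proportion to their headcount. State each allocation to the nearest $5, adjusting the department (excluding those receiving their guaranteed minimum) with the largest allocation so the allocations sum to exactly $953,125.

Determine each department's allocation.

Quality Lab: $84,145; Shipping: $230,000; Inspection: $114,460; Receiving: $207,565; Finishing: $316,955

Fund the minimums — Inspection $114,460. Balance $838,665.
Balance split over remaining headcount 598: Quality Lab 84,146.99 → $84,145; Shipping 230,001.77 → $230,000; Receiving 207,562.58 → $207,565; Finishing 316,953.66 → $316,955.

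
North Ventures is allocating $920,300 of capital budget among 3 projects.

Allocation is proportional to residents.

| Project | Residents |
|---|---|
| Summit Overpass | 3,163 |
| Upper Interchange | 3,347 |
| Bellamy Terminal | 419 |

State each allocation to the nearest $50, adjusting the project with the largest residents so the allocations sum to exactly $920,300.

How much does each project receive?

Summit Overpass: $420,100; Upper Interchange: $444,550; Bellamy Terminal: $55,650

Total residents = 3,163 + 3,347 + 419 = 6,929.
Pro-rata amounts: Summit Overpass 420,105.20; Upper Interchange 444,543.82; Bellamy Terminal 55,650.99.
Rounded to nearest $50: Summit Overpass $420,100; Upper Interchange $444,550; Bellamy Terminal $55,650. Sum = $920,300.
Rounded total matches; no reconciliation needed.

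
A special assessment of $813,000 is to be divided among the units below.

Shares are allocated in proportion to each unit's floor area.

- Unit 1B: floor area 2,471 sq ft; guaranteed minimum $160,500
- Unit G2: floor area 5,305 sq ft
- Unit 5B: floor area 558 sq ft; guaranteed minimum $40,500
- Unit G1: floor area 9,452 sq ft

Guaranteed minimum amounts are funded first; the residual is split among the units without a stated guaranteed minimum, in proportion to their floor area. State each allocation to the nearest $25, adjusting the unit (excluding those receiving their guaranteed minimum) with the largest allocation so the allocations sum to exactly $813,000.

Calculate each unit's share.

Minimums first: Unit 1B $160,500; Unit 5B $40,500. Residual $612,000.
Residual split over remaining floor area 14,757: Unit G2 220,008.13 → $220,000; Unit G1 391,991.87 → $392,000.

Unit 1B: $160,500 · Unit G2: $220,000 · Unit 5B: $40,500 · Unit G1: $392,000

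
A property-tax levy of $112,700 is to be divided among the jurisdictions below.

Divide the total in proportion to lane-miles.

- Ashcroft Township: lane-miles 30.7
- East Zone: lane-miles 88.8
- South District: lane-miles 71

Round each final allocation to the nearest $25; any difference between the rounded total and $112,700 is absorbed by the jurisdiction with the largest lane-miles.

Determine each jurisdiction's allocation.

Sum of lane-miles: 190.5.
Proportional shares: Ashcroft Township 30.7/190.5 × $112,700 = 18,162.15; East Zone 88.8/190.5 × $112,700 = 52,534.17; South District 71/190.5 × $112,700 = 42,003.67.
At nearest $25: Ashcroft Township $18,150; East Zone $52,525; South District $42,000. Sum = $112,675.
Difference $112,700 − $112,675 = +$25 applied to largest lane-miles (East Zone): East Zone becomes $52,550.

Ashcroft Township: $18,150 · East Zone: $52,550 · South District: $42,000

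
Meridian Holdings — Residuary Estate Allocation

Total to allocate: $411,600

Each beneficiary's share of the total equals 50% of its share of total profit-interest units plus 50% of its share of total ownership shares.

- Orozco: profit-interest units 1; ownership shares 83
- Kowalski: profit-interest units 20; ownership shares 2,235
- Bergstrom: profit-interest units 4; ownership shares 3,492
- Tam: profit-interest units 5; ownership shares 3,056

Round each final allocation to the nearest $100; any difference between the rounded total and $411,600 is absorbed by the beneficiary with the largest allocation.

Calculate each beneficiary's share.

Profit-interest units total 30; ownership shares total 8,866.
Blended shares (50% profit-interest units + 50% ownership shares): Orozco 0.0213; Kowalski 0.4594; Bergstrom 0.2636; Tam 0.2557.
Pro-rata amounts: Orozco 8,786.62; Kowalski 189,079.43; Bergstrom 108,497.25; Tam 105,236.70.
Rounded to nearest $100: Orozco $8,800; Kowalski $189,100; Bergstrom $108,500; Tam $105,200. Sum = $411,600.
Sum already equals the total — no adjustment.

Orozco: $8,800; Kowalski: $189,100; Bergstrom: $108,500; Tam: $105,200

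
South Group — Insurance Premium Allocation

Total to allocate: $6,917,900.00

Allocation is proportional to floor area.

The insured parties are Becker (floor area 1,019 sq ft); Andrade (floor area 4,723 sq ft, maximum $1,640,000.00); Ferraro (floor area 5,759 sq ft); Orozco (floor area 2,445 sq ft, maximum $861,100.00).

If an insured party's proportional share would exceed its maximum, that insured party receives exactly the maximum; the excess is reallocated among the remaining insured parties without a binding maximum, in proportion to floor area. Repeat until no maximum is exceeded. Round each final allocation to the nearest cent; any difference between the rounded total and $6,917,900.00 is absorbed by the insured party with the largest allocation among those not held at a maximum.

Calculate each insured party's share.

Floor area total: 13,946.
Proportional shares (ignoring caps): Becker 505,473.9782; Andrade 2,342,839.6458; Ferraro 2,856,746.4578; Orozco 1,212,839.9183.
Cap binds for Andrade ($1,640,000.00), Orozco ($861,100.00); balance $4,416,800.00 reallocated over remaining floor area 6,778.
Shares after redistribution: Becker 664,018.7666 → $664,018.77; Ferraro 3,752,781.2334 → $3,752,781.23.

Becker: $664,018.77; Andrade: $1,640,000.00; Ferraro: $3,752,781.23; Orozco: $861,100.00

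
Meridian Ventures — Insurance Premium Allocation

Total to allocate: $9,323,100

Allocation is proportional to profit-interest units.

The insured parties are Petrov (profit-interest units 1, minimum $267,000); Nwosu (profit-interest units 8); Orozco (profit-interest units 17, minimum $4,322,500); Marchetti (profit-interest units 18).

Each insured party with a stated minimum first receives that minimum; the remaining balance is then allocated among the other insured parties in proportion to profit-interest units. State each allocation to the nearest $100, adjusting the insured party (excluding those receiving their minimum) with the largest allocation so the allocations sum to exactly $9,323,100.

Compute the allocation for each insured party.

Fund the minimums — Petrov $267,000; Orozco $4,322,500. Residual $4,733,600.
Residual split over remaining profit-interest units 26: Nwosu 1,456,492.31 → $1,456,500; Marchetti 3,277,107.69 → $3,277,100.

Petrov: $267,000 | Nwosu: $1,456,500 | Orozco: $4,322,500 | Marchetti: $3,277,100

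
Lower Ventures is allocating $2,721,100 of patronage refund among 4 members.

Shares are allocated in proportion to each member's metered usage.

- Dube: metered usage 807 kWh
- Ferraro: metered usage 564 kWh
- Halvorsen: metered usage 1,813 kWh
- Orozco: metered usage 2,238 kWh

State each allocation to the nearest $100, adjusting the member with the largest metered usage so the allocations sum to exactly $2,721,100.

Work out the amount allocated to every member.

Dube: $405,000 · Ferraro: $283,100 · Halvorsen: $909,900 · Orozco: $1,123,100

Combined metered usage = 5,422.
Pro-rata amounts: Dube 807/5,422 × $2,721,100 = 405,003.26; Ferraro 564/5,422 × $2,721,100 = 283,050.61; Halvorsen 1,813/5,422 × $2,721,100 = 909,877.22; Orozco 2,238/5,422 × $2,721,100 = 1,123,168.90.
After rounding ($100): Dube $405,000; Ferraro $283,100; Halvorsen $909,900; Orozco $1,123,200. Sum = $2,721,200.
Difference $2,721,100 − $2,721,200 = −$100 applied to largest metered usage (Orozco): Orozco becomes $1,123,100.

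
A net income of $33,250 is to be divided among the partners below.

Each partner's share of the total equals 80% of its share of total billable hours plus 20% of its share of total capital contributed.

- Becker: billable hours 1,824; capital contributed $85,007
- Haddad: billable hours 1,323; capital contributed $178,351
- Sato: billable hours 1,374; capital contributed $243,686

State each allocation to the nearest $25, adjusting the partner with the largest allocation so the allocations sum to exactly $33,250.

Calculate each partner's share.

Totals — billable hours 4,521, capital contributed 507,044.
Combined weights (80% billable hours + 20% capital contributed): Becker 0.3563; Haddad 0.3045; Sato 0.3393.
Pro-rata amounts: Becker 11,846.67; Haddad 10,123.19; Sato 11,280.14.
After rounding ($25): Becker $11,850; Haddad $10,125; Sato $11,275. Sum = $33,250.
Rounded total matches; no reconciliation needed.

Becker: $11,850; Haddad: $10,125; Sato: $11,275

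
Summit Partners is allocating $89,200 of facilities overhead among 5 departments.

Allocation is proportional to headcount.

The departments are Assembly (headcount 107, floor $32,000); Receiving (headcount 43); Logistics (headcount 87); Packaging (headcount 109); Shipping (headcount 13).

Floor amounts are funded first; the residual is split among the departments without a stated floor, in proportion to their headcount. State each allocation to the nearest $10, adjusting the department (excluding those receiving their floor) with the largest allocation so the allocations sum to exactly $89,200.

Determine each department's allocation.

Minimums first: Assembly $32,000. Balance $57,200.
Balance split over remaining headcount 252: Receiving 9,760.32 → $9,760; Logistics 19,747.62 → $19,750; Packaging 24,741.27 → $24,740; Shipping 2,950.79 → $2,950.

Assembly: $32,000; Receiving: $9,760; Logistics: $19,750; Packaging: $24,740; Shipping: $2,950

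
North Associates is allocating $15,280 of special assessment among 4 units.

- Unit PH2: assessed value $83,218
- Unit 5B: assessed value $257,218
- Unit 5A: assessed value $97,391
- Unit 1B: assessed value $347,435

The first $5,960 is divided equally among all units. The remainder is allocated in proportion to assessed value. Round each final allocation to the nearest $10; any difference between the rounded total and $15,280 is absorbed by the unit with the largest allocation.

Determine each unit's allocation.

Equal tier: $5,960 ÷ 4 = $1,490 apiece.
Remainder $9,320 by assessed value (total 785,262): Unit PH2 987.69 → $990; Unit 5B 3,052.83 → $3,050; Unit 5A 1,155.90 → $1,160; Unit 1B 4,123.58 → $4,120.
Totals: Unit PH2 $1,490 + $990 = $2,480; Unit 5B $1,490 + $3,050 = $4,540; Unit 5A $1,490 + $1,160 = $2,650; Unit 1B $1,490 + $4,120 = $5,610.

Unit PH2: $2,480; Unit 5B: $4,540; Unit 5A: $2,650; Unit 1B: $5,610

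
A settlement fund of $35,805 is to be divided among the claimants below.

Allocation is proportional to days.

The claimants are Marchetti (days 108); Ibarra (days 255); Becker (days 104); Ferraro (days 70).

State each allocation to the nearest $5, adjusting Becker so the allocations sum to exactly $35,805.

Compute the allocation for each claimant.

Combined days = 537.
Pro-rata amounts: Marchetti 108/537 × $35,805 = 7,201.01; Ibarra 255/537 × $35,805 = 17,002.37; Becker 104/537 × $35,805 = 6,934.30; Ferraro 70/537 × $35,805 = 4,667.32.
Rounded to nearest $5: Marchetti $7,200; Ibarra $17,000; Becker $6,935; Ferraro $4,665. Sum = $35,800.
Difference $35,805 − $35,800 = +$5 applied to Becker: Becker becomes $6,940.

Marchetti: $7,200; Ibarra: $17,000; Becker: $6,940; Ferraro: $4,665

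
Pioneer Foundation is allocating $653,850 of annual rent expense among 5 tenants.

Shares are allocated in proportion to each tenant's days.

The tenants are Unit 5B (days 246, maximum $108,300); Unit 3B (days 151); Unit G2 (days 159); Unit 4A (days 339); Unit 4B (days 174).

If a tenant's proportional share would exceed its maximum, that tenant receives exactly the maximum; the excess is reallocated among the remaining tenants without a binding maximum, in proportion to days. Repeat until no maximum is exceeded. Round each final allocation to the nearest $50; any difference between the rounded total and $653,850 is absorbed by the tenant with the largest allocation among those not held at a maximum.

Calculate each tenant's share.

Unit 5B: $108,300; Unit 3B: $100,100; Unit G2: $105,400; Unit 4A: $224,700; Unit 4B: $115,350

Combined days = 1,069.
Pro-rata shares before constraints: Unit 5B 150,465.01; Unit 3B 92,358.61; Unit G2 97,251.78; Unit 4A 207,348.13; Unit 4B 106,426.47.
Held at cap: Unit 5B ($108,300); residual $545,550 reallocated over remaining days 823.
Redistributed shares: Unit 3B 100,094.84 → $100,100; Unit G2 105,397.87 → $105,400; Unit 4A 224,716.22 → $224,700; Unit 4B 115,341.07 → $115,350.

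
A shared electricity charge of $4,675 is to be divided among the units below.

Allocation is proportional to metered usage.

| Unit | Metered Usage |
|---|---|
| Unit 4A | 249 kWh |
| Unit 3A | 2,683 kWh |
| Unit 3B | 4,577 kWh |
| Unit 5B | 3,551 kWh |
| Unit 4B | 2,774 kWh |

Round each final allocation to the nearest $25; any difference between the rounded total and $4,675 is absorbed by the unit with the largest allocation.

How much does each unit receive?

Unit 4A: $75 | Unit 3A: $900 | Unit 3B: $1,575 | Unit 5B: $1,200 | Unit 4B: $925

Total metered usage = 13,834.
Raw shares: Unit 4A 249/13,834 × $4,675 = 84.15; Unit 3A 2,683/13,834 × $4,675 = 906.68; Unit 3B 4,577/13,834 × $4,675 = 1,546.73; Unit 5B 3,551/13,834 × $4,675 = 1,200.01; Unit 4B 2,774/13,834 × $4,675 = 937.43.
At nearest $25: Unit 4A $75; Unit 3A $900; Unit 3B $1,550; Unit 5B $1,200; Unit 4B $925. Sum = $4,650.
Difference $4,675 − $4,650 = +$25 applied to largest allocation (Unit 3B): Unit 3B becomes $1,575.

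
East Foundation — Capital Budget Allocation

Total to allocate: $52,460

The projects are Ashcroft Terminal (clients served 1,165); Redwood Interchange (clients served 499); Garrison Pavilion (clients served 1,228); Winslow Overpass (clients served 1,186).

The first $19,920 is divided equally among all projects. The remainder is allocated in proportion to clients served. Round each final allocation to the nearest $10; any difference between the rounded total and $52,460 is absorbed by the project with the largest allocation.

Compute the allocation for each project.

First tranche $19,920 split equally: $4,980 each.
Remainder $32,540 by clients served (total 4,078): Ashcroft Terminal 9,296.00 → $9,300; Redwood Interchange 3,981.72 → $3,980; Garrison Pavilion 9,798.71 → $9,800; Winslow Overpass 9,463.57 → $9,460.
Totals: Ashcroft Terminal $4,980 + $9,300 = $14,280; Redwood Interchange $4,980 + $3,980 = $8,960; Garrison Pavilion $4,980 + $9,800 = $14,780; Winslow Overpass $4,980 + $9,460 = $14,440.

Ashcroft Terminal: $14,280; Redwood Interchange: $8,960; Garrison Pavilion: $14,780; Winslow Overpass: $14,440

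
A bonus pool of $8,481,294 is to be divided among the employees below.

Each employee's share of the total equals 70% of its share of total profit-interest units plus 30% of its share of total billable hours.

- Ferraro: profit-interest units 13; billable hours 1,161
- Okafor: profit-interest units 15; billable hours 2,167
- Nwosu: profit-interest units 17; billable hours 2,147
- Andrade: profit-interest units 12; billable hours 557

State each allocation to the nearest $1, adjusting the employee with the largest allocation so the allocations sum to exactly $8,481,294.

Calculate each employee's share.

Totals — profit-interest units 57, billable hours 6,032.
Combined weights (70% profit-interest units + 30% billable hours): Ferraro 0.2174; Okafor 0.2920; Nwosu 0.3156; Andrade 0.1751.
Unrounded shares: Ferraro 1,843,758.39; Okafor 2,476,416.78; Nwosu 2,676,292.96; Andrade 1,484,825.87.
After rounding ($1): Ferraro $1,843,758; Okafor $2,476,417; Nwosu $2,676,293; Andrade $1,484,826. Sum = $8,481,294.
Rounded total matches; no reconciliation needed.

Ferraro: $1,843,758 · Okafor: $2,476,417 · Nwosu: $2,676,293 · Andrade: $1,484,826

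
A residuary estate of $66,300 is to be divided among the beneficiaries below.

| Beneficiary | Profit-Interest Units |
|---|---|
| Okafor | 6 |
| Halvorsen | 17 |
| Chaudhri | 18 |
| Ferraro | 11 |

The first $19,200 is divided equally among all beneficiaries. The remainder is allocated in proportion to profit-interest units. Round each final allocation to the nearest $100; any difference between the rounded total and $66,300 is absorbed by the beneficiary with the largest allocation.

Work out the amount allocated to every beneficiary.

$19,200 shared equally gives $4,800 per beneficiary.
Remainder $47,100 by profit-interest units (total 52): Okafor 5,434.62 → $5,400; Halvorsen 15,398.08 → $15,400; Chaudhri 16,303.85 → $16,300; Ferraro 9,963.46 → $10,000.
Totals: Okafor $4,800 + $5,400 = $10,200; Halvorsen $4,800 + $15,400 = $20,200; Chaudhri $4,800 + $16,300 = $21,100; Ferraro $4,800 + $10,000 = $14,800.

Okafor: $10,200 | Halvorsen: $20,200 | Chaudhri: $21,100 | Ferraro: $14,800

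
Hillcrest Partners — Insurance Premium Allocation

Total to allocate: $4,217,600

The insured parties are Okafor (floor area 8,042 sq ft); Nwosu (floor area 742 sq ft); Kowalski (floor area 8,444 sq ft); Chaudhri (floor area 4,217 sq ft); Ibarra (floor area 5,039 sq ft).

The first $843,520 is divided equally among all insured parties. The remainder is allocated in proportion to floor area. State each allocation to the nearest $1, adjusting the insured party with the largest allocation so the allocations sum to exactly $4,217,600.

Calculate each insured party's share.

Equal tier: $843,520 ÷ 5 = $168,704 apiece.
Remainder $3,374,080 by floor area (total 26,484): Okafor 1,024,556.39 → $1,024,556; Nwosu 94,531.32 → $94,531; Kowalski 1,075,771.47 → $1,075,771; Chaudhri 537,248.73 → $537,249; Ibarra 641,972.10 → $641,972.
Rounding difference +$1 on remainder applied to Kowalski.
Totals: Okafor $168,704 + $1,024,556 = $1,193,260; Nwosu $168,704 + $94,531 = $263,235; Kowalski $168,704 + $1,075,772 = $1,244,476; Chaudhri $168,704 + $537,249 = $705,953; Ibarra $168,704 + $641,972 = $810,676.

Okafor: $1,193,260 | Nwosu: $263,235 | Kowalski: $1,244,476 | Chaudhri: $705,953 | Ibarra: $810,676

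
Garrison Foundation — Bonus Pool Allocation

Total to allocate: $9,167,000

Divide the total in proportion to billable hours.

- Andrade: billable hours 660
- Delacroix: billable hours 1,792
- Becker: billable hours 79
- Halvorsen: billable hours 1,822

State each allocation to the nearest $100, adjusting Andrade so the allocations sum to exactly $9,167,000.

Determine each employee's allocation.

Andrade: $1,389,800 | Delacroix: $3,773,800 | Becker: $166,400 | Halvorsen: $3,837,000

Sum of billable hours: 4,353.
Raw shares: Andrade 660/4,353 × $9,167,000 = 1,389,896.62; Delacroix 1,792/4,353 × $9,167,000 = 3,773,779.92; Becker 79/4,353 × $9,167,000 = 166,366.41; Halvorsen 1,822/4,353 × $9,167,000 = 3,836,957.04.
At nearest $100: Andrade $1,389,900; Delacroix $3,773,800; Becker $166,400; Halvorsen $3,837,000. Sum = $9,167,100.
Difference $9,167,000 − $9,167,100 = −$100 applied to Andrade: Andrade becomes $1,389,800.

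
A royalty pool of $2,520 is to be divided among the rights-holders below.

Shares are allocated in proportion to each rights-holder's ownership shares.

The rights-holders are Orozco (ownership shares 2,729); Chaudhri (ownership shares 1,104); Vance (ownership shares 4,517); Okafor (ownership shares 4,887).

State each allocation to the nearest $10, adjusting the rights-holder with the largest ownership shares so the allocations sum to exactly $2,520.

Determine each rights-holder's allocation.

Total ownership shares = 2,729 + 1,104 + 4,517 + 4,887 = 13,237.
Unrounded shares: Orozco 519.53; Chaudhri 210.17; Vance 859.93; Okafor 930.36.
At nearest $10: Orozco $520; Chaudhri $210; Vance $860; Okafor $930. Sum = $2,520.
Rounded total matches; no reconciliation needed.

Orozco: $520 | Chaudhri: $210 | Vance: $860 | Okafor: $930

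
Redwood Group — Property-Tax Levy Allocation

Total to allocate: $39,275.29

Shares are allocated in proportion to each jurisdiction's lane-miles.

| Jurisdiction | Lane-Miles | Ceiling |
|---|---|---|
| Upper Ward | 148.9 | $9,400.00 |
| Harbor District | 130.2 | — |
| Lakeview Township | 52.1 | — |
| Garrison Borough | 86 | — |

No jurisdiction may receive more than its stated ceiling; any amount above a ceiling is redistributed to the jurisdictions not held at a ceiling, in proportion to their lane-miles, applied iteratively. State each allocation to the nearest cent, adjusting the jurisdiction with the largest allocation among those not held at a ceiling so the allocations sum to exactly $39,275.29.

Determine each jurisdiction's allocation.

Total lane-miles = 417.2.
Pro-rata shares before constraints: Upper Ward 14,017.4753; Harbor District 12,257.0536; Lakeview Township 4,904.7042; Garrison Borough 8,096.0569.
Held at cap: Upper Ward ($9,400.00); balance $29,875.29 reallocated over remaining lane-miles 268.3.
Shares after redistribution: Harbor District 14,497.8112 → $14,497.81; Lakeview Township 5,801.3515 → $5,801.35; Garrison Borough 9,576.1272 → $9,576.13.

Upper Ward: $9,400.00 | Harbor District: $14,497.81 | Lakeview Township: $5,801.35 | Garrison Borough: $9,576.13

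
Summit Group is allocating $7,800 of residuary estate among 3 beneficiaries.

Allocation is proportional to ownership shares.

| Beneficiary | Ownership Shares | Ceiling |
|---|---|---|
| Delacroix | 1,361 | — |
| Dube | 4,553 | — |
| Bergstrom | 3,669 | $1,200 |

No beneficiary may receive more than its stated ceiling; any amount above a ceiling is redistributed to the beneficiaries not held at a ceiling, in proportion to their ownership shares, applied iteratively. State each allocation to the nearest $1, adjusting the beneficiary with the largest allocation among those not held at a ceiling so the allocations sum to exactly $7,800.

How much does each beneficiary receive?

Delacroix: $1,519 | Dube: $5,081 | Bergstrom: $1,200

Combined ownership shares = 9,583.
Pro-rata shares before constraints: Delacroix 1,107.77; Dube 3,705.87; Bergstrom 2,986.35.
Held at cap: Bergstrom ($1,200); residual $6,600 reallocated over remaining ownership shares 5,914.
Redistributed shares: Delacroix 1,518.87 → $1,519; Dube 5,081.13 → $5,081.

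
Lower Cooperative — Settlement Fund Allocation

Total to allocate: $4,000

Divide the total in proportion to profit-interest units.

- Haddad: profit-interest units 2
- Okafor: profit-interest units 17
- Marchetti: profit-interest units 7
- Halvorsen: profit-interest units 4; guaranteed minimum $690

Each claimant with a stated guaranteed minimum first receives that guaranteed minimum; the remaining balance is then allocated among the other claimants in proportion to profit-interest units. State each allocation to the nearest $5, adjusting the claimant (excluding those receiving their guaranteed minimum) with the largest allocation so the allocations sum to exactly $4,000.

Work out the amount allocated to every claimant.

Guaranteed amounts: Halvorsen $690. Balance $3,310.
Balance split over remaining profit-interest units 26: Haddad 254.62 → $255; Okafor 2,164.23 → $2,165; Marchetti 891.15 → $890.

Haddad: $255; Okafor: $2,165; Marchetti: $890; Halvorsen: $690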